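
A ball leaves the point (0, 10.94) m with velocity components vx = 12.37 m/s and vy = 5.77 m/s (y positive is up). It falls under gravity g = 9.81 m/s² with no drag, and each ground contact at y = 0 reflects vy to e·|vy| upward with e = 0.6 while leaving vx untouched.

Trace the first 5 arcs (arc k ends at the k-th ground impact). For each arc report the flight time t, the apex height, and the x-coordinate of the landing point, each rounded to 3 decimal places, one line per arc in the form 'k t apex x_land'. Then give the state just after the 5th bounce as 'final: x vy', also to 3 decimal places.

Arc 1: start y=10.940, vy=5.770 → t=2.193, apex=12.637, x_land=27.131, impact vy=-15.746
  bounce: vy ← 0.6·15.746 = 9.448
Arc 2: start y=0.000, vy=9.448 → t=1.926, apex=4.549, x_land=50.957, impact vy=-9.448
  bounce: vy ← 0.6·9.448 = 5.669
Arc 3: start y=0.000, vy=5.669 → t=1.156, apex=1.638, x_land=65.252, impact vy=-5.669
  bounce: vy ← 0.6·5.669 = 3.401
Arc 4: start y=0.000, vy=3.401 → t=0.693, apex=0.590, x_land=73.830, impact vy=-3.401
  bounce: vy ← 0.6·3.401 = 2.041
Arc 5: start y=0.000, vy=2.041 → t=0.416, apex=0.212, x_land=78.976, impact vy=-2.041
  bounce: vy ← 0.6·2.041 = 1.224

1 2.193 12.637 27.131
2 1.926 4.549 50.957
3 1.156 1.638 65.252
4 0.693 0.590 73.830
5 0.416 0.212 78.976
final: 78.976 1.224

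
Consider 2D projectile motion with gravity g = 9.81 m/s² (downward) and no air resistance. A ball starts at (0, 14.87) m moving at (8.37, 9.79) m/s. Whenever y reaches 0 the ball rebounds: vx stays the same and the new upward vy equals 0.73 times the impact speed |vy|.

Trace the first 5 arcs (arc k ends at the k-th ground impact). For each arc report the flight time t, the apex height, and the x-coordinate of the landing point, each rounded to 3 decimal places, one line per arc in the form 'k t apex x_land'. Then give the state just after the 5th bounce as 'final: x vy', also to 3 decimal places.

Arc 1: start y=14.870, vy=9.790 → t=3.005, apex=19.755, x_land=25.150, impact vy=-19.687
  bounce: vy ← 0.73·19.687 = 14.372
Arc 2: start y=0.000, vy=14.372 → t=2.930, apex=10.527, x_land=49.675, impact vy=-14.372
  bounce: vy ← 0.73·14.372 = 10.491
Arc 3: start y=0.000, vy=10.491 → t=2.139, apex=5.610, x_land=67.578, impact vy=-10.491
  bounce: vy ← 0.73·10.491 = 7.659
Arc 4: start y=0.000, vy=7.659 → t=1.561, apex=2.990, x_land=80.647, impact vy=-7.659
  bounce: vy ← 0.73·7.659 = 5.591
Arc 5: start y=0.000, vy=5.591 → t=1.140, apex=1.593, x_land=90.187, impact vy=-5.591
  bounce: vy ← 0.73·5.591 = 4.081

1 3.005 19.755 25.150
2 2.930 10.527 49.675
3 2.139 5.610 67.578
4 1.561 2.990 80.647
5 1.140 1.593 90.187
final: 90.187 4.081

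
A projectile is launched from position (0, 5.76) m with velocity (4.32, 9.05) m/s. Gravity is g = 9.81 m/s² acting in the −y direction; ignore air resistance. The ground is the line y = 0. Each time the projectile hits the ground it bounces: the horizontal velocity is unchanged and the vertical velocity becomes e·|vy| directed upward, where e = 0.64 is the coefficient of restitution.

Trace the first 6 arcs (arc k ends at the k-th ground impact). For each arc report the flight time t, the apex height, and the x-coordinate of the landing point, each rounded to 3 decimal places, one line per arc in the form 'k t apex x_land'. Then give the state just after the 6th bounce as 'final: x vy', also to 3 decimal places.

Arc 1: start y=5.760, vy=9.050 → t=2.346, apex=9.934, x_land=10.133, impact vy=-13.961
  bounce: vy ← 0.64·13.961 = 8.935
Arc 2: start y=0.000, vy=8.935 → t=1.822, apex=4.069, x_land=18.003, impact vy=-8.935
  bounce: vy ← 0.64·8.935 = 5.718
Arc 3: start y=0.000, vy=5.718 → t=1.166, apex=1.667, x_land=23.039, impact vy=-5.718
  bounce: vy ← 0.64·5.718 = 3.660
Arc 4: start y=0.000, vy=3.660 → t=0.746, apex=0.683, x_land=26.263, impact vy=-3.660
  bounce: vy ← 0.64·3.660 = 2.342
Arc 5: start y=0.000, vy=2.342 → t=0.478, apex=0.280, x_land=28.326, impact vy=-2.342
  bounce: vy ← 0.64·2.342 = 1.499
Arc 6: start y=0.000, vy=1.499 → t=0.306, apex=0.115, x_land=29.646, impact vy=-1.499
  bounce: vy ← 0.64·1.499 = 0.959

1 2.346 9.934 10.133
2 1.822 4.069 18.003
3 1.166 1.667 23.039
4 0.746 0.683 26.263
5 0.478 0.280 28.326
6 0.306 0.115 29.646
final: 29.646 0.959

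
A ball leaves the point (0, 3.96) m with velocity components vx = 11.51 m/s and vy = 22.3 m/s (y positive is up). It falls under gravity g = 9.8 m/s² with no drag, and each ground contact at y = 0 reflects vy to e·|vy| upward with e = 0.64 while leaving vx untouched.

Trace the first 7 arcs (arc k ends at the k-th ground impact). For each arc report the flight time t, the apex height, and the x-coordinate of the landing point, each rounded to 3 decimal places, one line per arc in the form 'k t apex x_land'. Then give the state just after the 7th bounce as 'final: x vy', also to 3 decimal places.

1 4.722 29.332 54.352
2 3.132 12.014 90.398
3 2.004 4.921 113.468
4 1.283 2.016 128.232
5 0.821 0.826 137.681
6 0.525 0.338 143.729
7 0.336 0.139 147.599
final: 147.599 1.055

Arc 1: start y=3.960, vy=22.300 → t=4.722, apex=29.332, x_land=54.352, impact vy=-23.977
  bounce: vy ← 0.64·23.977 = 15.345
Arc 2: start y=0.000, vy=15.345 → t=3.132, apex=12.014, x_land=90.398, impact vy=-15.345
  bounce: vy ← 0.64·15.345 = 9.821
Arc 3: start y=0.000, vy=9.821 → t=2.004, apex=4.921, x_land=113.468, impact vy=-9.821
  bounce: vy ← 0.64·9.821 = 6.285
Arc 4: start y=0.000, vy=6.285 → t=1.283, apex=2.016, x_land=128.232, impact vy=-6.285
  bounce: vy ← 0.64·6.285 = 4.023
Arc 5: start y=0.000, vy=4.023 → t=0.821, apex=0.826, x_land=137.681, impact vy=-4.023
  bounce: vy ← 0.64·4.023 = 2.575
Arc 6: start y=0.000, vy=2.575 → t=0.525, apex=0.338, x_land=143.729, impact vy=-2.575
  bounce: vy ← 0.64·2.575 = 1.648
Arc 7: start y=0.000, vy=1.648 → t=0.336, apex=0.139, x_land=147.599, impact vy=-1.648
  bounce: vy ← 0.64·1.648 = 1.055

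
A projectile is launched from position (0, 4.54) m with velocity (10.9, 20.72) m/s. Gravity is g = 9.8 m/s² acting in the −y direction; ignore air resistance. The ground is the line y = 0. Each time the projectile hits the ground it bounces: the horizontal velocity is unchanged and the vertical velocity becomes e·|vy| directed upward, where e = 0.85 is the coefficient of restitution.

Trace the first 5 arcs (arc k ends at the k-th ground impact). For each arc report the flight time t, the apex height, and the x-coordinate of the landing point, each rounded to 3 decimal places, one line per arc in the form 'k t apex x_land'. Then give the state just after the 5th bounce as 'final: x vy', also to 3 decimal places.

Arc 1: start y=4.540, vy=20.720 → t=4.437, apex=26.444, x_land=48.367, impact vy=-22.766
  bounce: vy ← 0.85·22.766 = 19.351
Arc 2: start y=0.000, vy=19.351 → t=3.949, apex=19.106, x_land=91.414, impact vy=-19.351
  bounce: vy ← 0.85·19.351 = 16.449
Arc 3: start y=0.000, vy=16.449 → t=3.357, apex=13.804, x_land=128.004, impact vy=-16.449
  bounce: vy ← 0.85·16.449 = 13.981
Arc 4: start y=0.000, vy=13.981 → t=2.853, apex=9.973, x_land=159.105, impact vy=-13.981
  bounce: vy ← 0.85·13.981 = 11.884
Arc 5: start y=0.000, vy=11.884 → t=2.425, apex=7.206, x_land=185.541, impact vy=-11.884
  bounce: vy ← 0.85·11.884 = 10.102

1 4.437 26.444 48.367
2 3.949 19.106 91.414
3 3.357 13.804 128.004
4 2.853 9.973 159.105
5 2.425 7.206 185.541
final: 185.541 10.102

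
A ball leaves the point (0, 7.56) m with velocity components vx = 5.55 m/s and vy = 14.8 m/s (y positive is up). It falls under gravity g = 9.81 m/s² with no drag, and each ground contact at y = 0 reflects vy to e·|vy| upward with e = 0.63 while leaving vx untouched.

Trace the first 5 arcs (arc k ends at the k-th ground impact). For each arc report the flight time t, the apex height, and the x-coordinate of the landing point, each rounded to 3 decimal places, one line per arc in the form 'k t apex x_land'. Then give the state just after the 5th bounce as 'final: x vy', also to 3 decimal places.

Arc 1: start y=7.560, vy=14.800 → t=3.462, apex=18.724, x_land=19.217, impact vy=-19.167
  bounce: vy ← 0.63·19.167 = 12.075
Arc 2: start y=0.000, vy=12.075 → t=2.462, apex=7.432, x_land=32.880, impact vy=-12.075
  bounce: vy ← 0.63·12.075 = 7.607
Arc 3: start y=0.000, vy=7.607 → t=1.551, apex=2.950, x_land=41.487, impact vy=-7.607
  bounce: vy ← 0.63·7.607 = 4.793
Arc 4: start y=0.000, vy=4.793 → t=0.977, apex=1.171, x_land=46.910, impact vy=-4.793
  bounce: vy ← 0.63·4.793 = 3.019
Arc 5: start y=0.000, vy=3.019 → t=0.616, apex=0.465, x_land=50.327, impact vy=-3.019
  bounce: vy ← 0.63·3.019 = 1.902

1 3.462 18.724 19.217
2 2.462 7.432 32.880
3 1.551 2.950 41.487
4 0.977 1.171 46.910
5 0.616 0.465 50.327
final: 50.327 1.902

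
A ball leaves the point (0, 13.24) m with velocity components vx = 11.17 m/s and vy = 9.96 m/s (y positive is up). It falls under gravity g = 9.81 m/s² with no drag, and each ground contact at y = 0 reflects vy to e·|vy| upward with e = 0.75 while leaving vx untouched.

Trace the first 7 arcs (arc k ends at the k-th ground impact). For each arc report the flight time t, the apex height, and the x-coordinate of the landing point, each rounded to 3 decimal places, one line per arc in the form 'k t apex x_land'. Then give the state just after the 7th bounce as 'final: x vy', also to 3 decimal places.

1 2.947 18.296 32.914
2 2.897 10.292 65.274
3 2.173 5.789 89.543
4 1.630 3.256 107.746
5 1.222 1.832 121.398
6 0.917 1.030 131.636
7 0.687 0.580 139.315
final: 139.315 2.529

Arc 1: start y=13.240, vy=9.960 → t=2.947, apex=18.296, x_land=32.914, impact vy=-18.947
  bounce: vy ← 0.75·18.947 = 14.210
Arc 2: start y=0.000, vy=14.210 → t=2.897, apex=10.292, x_land=65.274, impact vy=-14.210
  bounce: vy ← 0.75·14.210 = 10.657
Arc 3: start y=0.000, vy=10.657 → t=2.173, apex=5.789, x_land=89.543, impact vy=-10.657
  bounce: vy ← 0.75·10.657 = 7.993
Arc 4: start y=0.000, vy=7.993 → t=1.630, apex=3.256, x_land=107.746, impact vy=-7.993
  bounce: vy ← 0.75·7.993 = 5.995
Arc 5: start y=0.000, vy=5.995 → t=1.222, apex=1.832, x_land=121.398, impact vy=-5.995
  bounce: vy ← 0.75·5.995 = 4.496
Arc 6: start y=0.000, vy=4.496 → t=0.917, apex=1.030, x_land=131.636, impact vy=-4.496
  bounce: vy ← 0.75·4.496 = 3.372
Arc 7: start y=0.000, vy=3.372 → t=0.687, apex=0.580, x_land=139.315, impact vy=-3.372
  bounce: vy ← 0.75·3.372 = 2.529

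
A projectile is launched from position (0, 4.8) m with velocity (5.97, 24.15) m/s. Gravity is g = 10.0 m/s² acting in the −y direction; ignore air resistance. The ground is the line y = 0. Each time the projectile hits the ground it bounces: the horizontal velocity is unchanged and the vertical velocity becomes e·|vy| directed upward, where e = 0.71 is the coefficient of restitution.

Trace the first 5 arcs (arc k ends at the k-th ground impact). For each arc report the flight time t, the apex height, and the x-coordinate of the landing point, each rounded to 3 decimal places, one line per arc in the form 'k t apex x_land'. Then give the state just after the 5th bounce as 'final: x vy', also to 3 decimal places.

1 5.021 33.961 29.977
2 3.701 17.120 52.070
3 2.628 8.630 67.757
4 1.866 4.350 78.894
5 1.325 2.193 86.802
final: 86.802 4.702

Arc 1: start y=4.800, vy=24.150 → t=5.021, apex=33.961, x_land=29.977, impact vy=-26.062
  bounce: vy ← 0.71·26.062 = 18.504
Arc 2: start y=0.000, vy=18.504 → t=3.701, apex=17.120, x_land=52.070, impact vy=-18.504
  bounce: vy ← 0.71·18.504 = 13.138
Arc 3: start y=0.000, vy=13.138 → t=2.628, apex=8.630, x_land=67.757, impact vy=-13.138
  bounce: vy ← 0.71·13.138 = 9.328
Arc 4: start y=0.000, vy=9.328 → t=1.866, apex=4.350, x_land=78.894, impact vy=-9.328
  bounce: vy ← 0.71·9.328 = 6.623
Arc 5: start y=0.000, vy=6.623 → t=1.325, apex=2.193, x_land=86.802, impact vy=-6.623
  bounce: vy ← 0.71·6.623 = 4.702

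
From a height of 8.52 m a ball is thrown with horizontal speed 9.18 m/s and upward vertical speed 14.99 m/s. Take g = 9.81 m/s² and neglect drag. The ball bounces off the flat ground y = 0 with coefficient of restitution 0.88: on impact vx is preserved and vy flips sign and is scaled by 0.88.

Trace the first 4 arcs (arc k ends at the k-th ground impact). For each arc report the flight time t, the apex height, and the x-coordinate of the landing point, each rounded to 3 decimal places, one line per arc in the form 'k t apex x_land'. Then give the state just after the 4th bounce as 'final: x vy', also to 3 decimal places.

1 3.546 19.973 32.552
2 3.551 15.467 65.154
3 3.125 11.977 93.845
4 2.750 9.275 119.092
final: 119.092 11.871

Arc 1: start y=8.520, vy=14.990 → t=3.546, apex=19.973, x_land=32.552, impact vy=-19.796
  bounce: vy ← 0.88·19.796 = 17.420
Arc 2: start y=0.000, vy=17.420 → t=3.551, apex=15.467, x_land=65.154, impact vy=-17.420
  bounce: vy ← 0.88·17.420 = 15.330
Arc 3: start y=0.000, vy=15.330 → t=3.125, apex=11.977, x_land=93.845, impact vy=-15.330
  bounce: vy ← 0.88·15.330 = 13.490
Arc 4: start y=0.000, vy=13.490 → t=2.750, apex=9.275, x_land=119.092, impact vy=-13.490
  bounce: vy ← 0.88·13.490 = 11.871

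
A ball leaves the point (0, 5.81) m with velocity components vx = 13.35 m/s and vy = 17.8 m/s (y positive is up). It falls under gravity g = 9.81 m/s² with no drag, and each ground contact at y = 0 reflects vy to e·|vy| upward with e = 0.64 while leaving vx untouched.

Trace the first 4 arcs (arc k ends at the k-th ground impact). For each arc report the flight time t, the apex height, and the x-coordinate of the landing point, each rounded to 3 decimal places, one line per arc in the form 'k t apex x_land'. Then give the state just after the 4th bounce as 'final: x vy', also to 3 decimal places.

1 3.930 21.959 52.470
2 2.708 8.994 88.626
3 1.733 3.684 111.765
4 1.109 1.509 126.574
final: 126.574 3.482

Arc 1: start y=5.810, vy=17.800 → t=3.930, apex=21.959, x_land=52.470, impact vy=-20.756
  bounce: vy ← 0.64·20.756 = 13.284
Arc 2: start y=0.000, vy=13.284 → t=2.708, apex=8.994, x_land=88.626, impact vy=-13.284
  bounce: vy ← 0.64·13.284 = 8.502
Arc 3: start y=0.000, vy=8.502 → t=1.733, apex=3.684, x_land=111.765, impact vy=-8.502
  bounce: vy ← 0.64·8.502 = 5.441
Arc 4: start y=0.000, vy=5.441 → t=1.109, apex=1.509, x_land=126.574, impact vy=-5.441
  bounce: vy ← 0.64·5.441 = 3.482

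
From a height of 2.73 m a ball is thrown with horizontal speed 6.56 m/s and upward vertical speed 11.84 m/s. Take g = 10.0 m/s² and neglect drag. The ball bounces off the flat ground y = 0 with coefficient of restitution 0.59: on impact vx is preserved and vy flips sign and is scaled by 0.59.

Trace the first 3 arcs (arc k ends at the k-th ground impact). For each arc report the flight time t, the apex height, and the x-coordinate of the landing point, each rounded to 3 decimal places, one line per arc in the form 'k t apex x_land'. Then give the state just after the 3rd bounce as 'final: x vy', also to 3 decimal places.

1 2.580 9.739 16.923
2 1.647 3.390 27.726
3 0.972 1.180 34.100
final: 34.100 2.866

Arc 1: start y=2.730, vy=11.840 → t=2.580, apex=9.739, x_land=16.923, impact vy=-13.957
  bounce: vy ← 0.59·13.957 = 8.234
Arc 2: start y=0.000, vy=8.234 → t=1.647, apex=3.390, x_land=27.726, impact vy=-8.234
  bounce: vy ← 0.59·8.234 = 4.858
Arc 3: start y=0.000, vy=4.858 → t=0.972, apex=1.180, x_land=34.100, impact vy=-4.858
  bounce: vy ← 0.59·4.858 = 2.866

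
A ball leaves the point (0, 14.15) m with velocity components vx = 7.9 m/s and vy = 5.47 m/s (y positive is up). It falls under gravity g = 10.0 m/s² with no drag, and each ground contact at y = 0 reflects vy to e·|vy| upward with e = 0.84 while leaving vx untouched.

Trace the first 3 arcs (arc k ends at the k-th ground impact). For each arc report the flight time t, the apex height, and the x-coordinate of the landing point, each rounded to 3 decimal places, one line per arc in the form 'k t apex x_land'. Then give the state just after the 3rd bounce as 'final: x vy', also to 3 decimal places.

1 2.316 15.646 18.296
2 2.972 11.040 41.774
3 2.496 7.790 61.495
final: 61.495 10.485

Arc 1: start y=14.150, vy=5.470 → t=2.316, apex=15.646, x_land=18.296, impact vy=-17.690
  bounce: vy ← 0.84·17.690 = 14.859
Arc 2: start y=0.000, vy=14.859 → t=2.972, apex=11.040, x_land=41.774, impact vy=-14.859
  bounce: vy ← 0.84·14.859 = 12.482
Arc 3: start y=0.000, vy=12.482 → t=2.496, apex=7.790, x_land=61.495, impact vy=-12.482
  bounce: vy ← 0.84·12.482 = 10.485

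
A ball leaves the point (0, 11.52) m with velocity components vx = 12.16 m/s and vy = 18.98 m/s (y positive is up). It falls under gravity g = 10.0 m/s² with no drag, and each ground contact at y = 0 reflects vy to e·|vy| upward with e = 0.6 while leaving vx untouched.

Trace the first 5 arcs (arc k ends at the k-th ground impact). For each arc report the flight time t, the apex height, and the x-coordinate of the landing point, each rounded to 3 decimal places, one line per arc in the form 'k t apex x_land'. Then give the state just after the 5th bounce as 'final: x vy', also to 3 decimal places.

1 4.328 29.532 52.632
2 2.916 10.632 88.095
3 1.750 3.827 109.373
4 1.050 1.378 122.140
5 0.630 0.496 129.800
final: 129.800 1.890

Arc 1: start y=11.520, vy=18.980 → t=4.328, apex=29.532, x_land=52.632, impact vy=-24.303
  bounce: vy ← 0.6·24.303 = 14.582
Arc 2: start y=0.000, vy=14.582 → t=2.916, apex=10.632, x_land=88.095, impact vy=-14.582
  bounce: vy ← 0.6·14.582 = 8.749
Arc 3: start y=0.000, vy=8.749 → t=1.750, apex=3.827, x_land=109.373, impact vy=-8.749
  bounce: vy ← 0.6·8.749 = 5.249
Arc 4: start y=0.000, vy=5.249 → t=1.050, apex=1.378, x_land=122.140, impact vy=-5.249
  bounce: vy ← 0.6·5.249 = 3.150
Arc 5: start y=0.000, vy=3.150 → t=0.630, apex=0.496, x_land=129.800, impact vy=-3.150
  bounce: vy ← 0.6·3.150 = 1.890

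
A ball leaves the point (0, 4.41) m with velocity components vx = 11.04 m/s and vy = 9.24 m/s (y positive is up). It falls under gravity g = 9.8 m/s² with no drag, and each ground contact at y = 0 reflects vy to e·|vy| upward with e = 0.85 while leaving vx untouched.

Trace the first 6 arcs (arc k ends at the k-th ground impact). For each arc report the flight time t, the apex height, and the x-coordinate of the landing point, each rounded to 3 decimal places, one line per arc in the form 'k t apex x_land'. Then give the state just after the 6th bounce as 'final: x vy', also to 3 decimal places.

Arc 1: start y=4.410, vy=9.240 → t=2.280, apex=8.766, x_land=25.175, impact vy=-13.108
  bounce: vy ← 0.85·13.108 = 11.142
Arc 2: start y=0.000, vy=11.142 → t=2.274, apex=6.333, x_land=50.278, impact vy=-11.142
  bounce: vy ← 0.85·11.142 = 9.470
Arc 3: start y=0.000, vy=9.470 → t=1.933, apex=4.576, x_land=71.615, impact vy=-9.470
  bounce: vy ← 0.85·9.470 = 8.050
Arc 4: start y=0.000, vy=8.050 → t=1.643, apex=3.306, x_land=89.752, impact vy=-8.050
  bounce: vy ← 0.85·8.050 = 6.842
Arc 5: start y=0.000, vy=6.842 → t=1.396, apex=2.389, x_land=105.168, impact vy=-6.842
  bounce: vy ← 0.85·6.842 = 5.816
Arc 6: start y=0.000, vy=5.816 → t=1.187, apex=1.726, x_land=118.272, impact vy=-5.816
  bounce: vy ← 0.85·5.816 = 4.944

1 2.280 8.766 25.175
2 2.274 6.333 50.278
3 1.933 4.576 71.615
4 1.643 3.306 89.752
5 1.396 2.389 105.168
6 1.187 1.726 118.272
final: 118.272 4.944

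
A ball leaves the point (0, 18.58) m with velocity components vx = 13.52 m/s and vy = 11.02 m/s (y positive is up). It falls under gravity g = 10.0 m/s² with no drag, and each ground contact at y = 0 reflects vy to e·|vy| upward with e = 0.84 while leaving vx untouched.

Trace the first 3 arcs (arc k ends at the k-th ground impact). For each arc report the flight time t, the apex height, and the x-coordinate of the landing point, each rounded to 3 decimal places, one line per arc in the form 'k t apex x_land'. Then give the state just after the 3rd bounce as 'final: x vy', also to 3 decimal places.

Arc 1: start y=18.580, vy=11.020 → t=3.322, apex=24.652, x_land=44.920, impact vy=-22.205
  bounce: vy ← 0.84·22.205 = 18.652
Arc 2: start y=0.000, vy=18.652 → t=3.730, apex=17.394, x_land=95.354, impact vy=-18.652
  bounce: vy ← 0.84·18.652 = 15.668
Arc 3: start y=0.000, vy=15.668 → t=3.134, apex=12.274, x_land=137.719, impact vy=-15.668
  bounce: vy ← 0.84·15.668 = 13.161

1 3.322 24.652 44.920
2 3.730 17.394 95.354
3 3.134 12.274 137.719
final: 137.719 13.161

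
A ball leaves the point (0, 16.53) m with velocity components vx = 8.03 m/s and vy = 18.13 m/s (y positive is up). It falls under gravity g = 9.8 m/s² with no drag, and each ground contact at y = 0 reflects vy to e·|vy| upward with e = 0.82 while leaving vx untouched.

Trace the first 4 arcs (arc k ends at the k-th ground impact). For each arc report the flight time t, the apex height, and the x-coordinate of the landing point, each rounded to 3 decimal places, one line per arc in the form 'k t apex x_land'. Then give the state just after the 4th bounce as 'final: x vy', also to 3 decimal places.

Arc 1: start y=16.530, vy=18.130 → t=4.457, apex=33.300, x_land=35.789, impact vy=-25.548
  bounce: vy ← 0.82·25.548 = 20.949
Arc 2: start y=0.000, vy=20.949 → t=4.275, apex=22.391, x_land=70.120, impact vy=-20.949
  bounce: vy ← 0.82·20.949 = 17.178
Arc 3: start y=0.000, vy=17.178 → t=3.506, apex=15.056, x_land=98.271, impact vy=-17.178
  bounce: vy ← 0.82·17.178 = 14.086
Arc 4: start y=0.000, vy=14.086 → t=2.875, apex=10.123, x_land=121.355, impact vy=-14.086
  bounce: vy ← 0.82·14.086 = 11.551

1 4.457 33.300 35.789
2 4.275 22.391 70.120
3 3.506 15.056 98.271
4 2.875 10.123 121.355
final: 121.355 11.551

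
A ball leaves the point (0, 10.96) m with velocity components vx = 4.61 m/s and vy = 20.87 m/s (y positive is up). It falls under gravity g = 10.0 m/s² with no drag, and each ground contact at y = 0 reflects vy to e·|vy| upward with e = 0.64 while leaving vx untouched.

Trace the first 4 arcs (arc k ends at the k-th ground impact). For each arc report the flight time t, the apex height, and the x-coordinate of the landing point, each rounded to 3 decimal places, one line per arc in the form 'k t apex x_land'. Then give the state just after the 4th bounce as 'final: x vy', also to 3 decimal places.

Arc 1: start y=10.960, vy=20.870 → t=4.646, apex=32.738, x_land=21.417, impact vy=-25.588
  bounce: vy ← 0.64·25.588 = 16.376
Arc 2: start y=0.000, vy=16.376 → t=3.275, apex=13.409, x_land=36.516, impact vy=-16.376
  bounce: vy ← 0.64·16.376 = 10.481
Arc 3: start y=0.000, vy=10.481 → t=2.096, apex=5.492, x_land=46.180, impact vy=-10.481
  bounce: vy ← 0.64·10.481 = 6.708
Arc 4: start y=0.000, vy=6.708 → t=1.342, apex=2.250, x_land=52.364, impact vy=-6.708
  bounce: vy ← 0.64·6.708 = 4.293

1 4.646 32.738 21.417
2 3.275 13.409 36.516
3 2.096 5.492 46.180
4 1.342 2.250 52.364
final: 52.364 4.293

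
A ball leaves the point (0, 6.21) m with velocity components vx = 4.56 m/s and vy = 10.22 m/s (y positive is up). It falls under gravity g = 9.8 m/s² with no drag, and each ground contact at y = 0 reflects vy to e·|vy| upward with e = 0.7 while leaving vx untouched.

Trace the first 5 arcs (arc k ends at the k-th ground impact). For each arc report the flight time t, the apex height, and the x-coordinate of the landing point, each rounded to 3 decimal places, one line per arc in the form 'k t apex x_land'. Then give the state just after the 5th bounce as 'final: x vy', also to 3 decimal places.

Arc 1: start y=6.210, vy=10.220 → t=2.577, apex=11.539, x_land=11.753, impact vy=-15.039
  bounce: vy ← 0.7·15.039 = 10.527
Arc 2: start y=0.000, vy=10.527 → t=2.148, apex=5.654, x_land=21.550, impact vy=-10.527
  bounce: vy ← 0.7·10.527 = 7.369
Arc 3: start y=0.000, vy=7.369 → t=1.504, apex=2.771, x_land=28.407, impact vy=-7.369
  bounce: vy ← 0.7·7.369 = 5.158
Arc 4: start y=0.000, vy=5.158 → t=1.053, apex=1.358, x_land=33.208, impact vy=-5.158
  bounce: vy ← 0.7·5.158 = 3.611
Arc 5: start y=0.000, vy=3.611 → t=0.737, apex=0.665, x_land=36.568, impact vy=-3.611
  bounce: vy ← 0.7·3.611 = 2.528

1 2.577 11.539 11.753
2 2.148 5.654 21.550
3 1.504 2.771 28.407
4 1.053 1.358 33.208
5 0.737 0.665 36.568
final: 36.568 2.528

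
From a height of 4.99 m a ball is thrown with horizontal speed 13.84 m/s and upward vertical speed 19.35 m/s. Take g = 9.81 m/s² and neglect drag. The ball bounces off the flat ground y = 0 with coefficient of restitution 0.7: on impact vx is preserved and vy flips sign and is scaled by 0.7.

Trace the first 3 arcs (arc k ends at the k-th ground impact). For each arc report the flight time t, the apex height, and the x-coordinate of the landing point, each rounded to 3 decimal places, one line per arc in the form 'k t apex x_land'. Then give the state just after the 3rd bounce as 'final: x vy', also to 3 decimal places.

Arc 1: start y=4.990, vy=19.350 → t=4.188, apex=24.074, x_land=57.960, impact vy=-21.733
  bounce: vy ← 0.7·21.733 = 15.213
Arc 2: start y=0.000, vy=15.213 → t=3.102, apex=11.796, x_land=100.886, impact vy=-15.213
  bounce: vy ← 0.7·15.213 = 10.649
Arc 3: start y=0.000, vy=10.649 → t=2.171, apex=5.780, x_land=130.934, impact vy=-10.649
  bounce: vy ← 0.7·10.649 = 7.454

1 4.188 24.074 57.960
2 3.102 11.796 100.886
3 2.171 5.780 130.934
final: 130.934 7.454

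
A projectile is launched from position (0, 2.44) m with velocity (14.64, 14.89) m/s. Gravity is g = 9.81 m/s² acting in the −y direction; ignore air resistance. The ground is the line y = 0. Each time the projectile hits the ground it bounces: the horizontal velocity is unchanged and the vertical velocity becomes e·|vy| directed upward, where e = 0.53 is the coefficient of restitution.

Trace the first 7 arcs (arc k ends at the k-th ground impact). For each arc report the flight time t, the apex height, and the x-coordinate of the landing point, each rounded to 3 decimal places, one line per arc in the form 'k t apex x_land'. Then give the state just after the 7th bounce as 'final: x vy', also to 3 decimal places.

1 3.192 13.740 46.724
2 1.774 3.860 72.697
3 0.940 1.084 86.463
4 0.498 0.305 93.759
5 0.264 0.086 97.626
6 0.140 0.024 99.675
7 0.074 0.007 100.762
final: 100.762 0.193

Arc 1: start y=2.440, vy=14.890 → t=3.192, apex=13.740, x_land=46.724, impact vy=-16.419
  bounce: vy ← 0.53·16.419 = 8.702
Arc 2: start y=0.000, vy=8.702 → t=1.774, apex=3.860, x_land=72.697, impact vy=-8.702
  bounce: vy ← 0.53·8.702 = 4.612
Arc 3: start y=0.000, vy=4.612 → t=0.940, apex=1.084, x_land=86.463, impact vy=-4.612
  bounce: vy ← 0.53·4.612 = 2.444
Arc 4: start y=0.000, vy=2.444 → t=0.498, apex=0.305, x_land=93.759, impact vy=-2.444
  bounce: vy ← 0.53·2.444 = 1.296
Arc 5: start y=0.000, vy=1.296 → t=0.264, apex=0.086, x_land=97.626, impact vy=-1.296
  bounce: vy ← 0.53·1.296 = 0.687
Arc 6: start y=0.000, vy=0.687 → t=0.140, apex=0.024, x_land=99.675, impact vy=-0.687
  bounce: vy ← 0.53·0.687 = 0.364
Arc 7: start y=0.000, vy=0.364 → t=0.074, apex=0.007, x_land=100.762, impact vy=-0.364
  bounce: vy ← 0.53·0.364 = 0.193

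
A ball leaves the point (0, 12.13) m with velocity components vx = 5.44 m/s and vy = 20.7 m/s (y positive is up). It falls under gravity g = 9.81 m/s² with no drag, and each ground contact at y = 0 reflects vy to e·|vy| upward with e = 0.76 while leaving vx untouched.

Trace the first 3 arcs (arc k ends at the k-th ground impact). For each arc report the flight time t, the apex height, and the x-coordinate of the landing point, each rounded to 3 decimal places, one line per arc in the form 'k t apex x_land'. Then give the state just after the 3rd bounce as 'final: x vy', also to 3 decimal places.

1 4.742 33.969 25.795
2 4.000 19.621 47.555
3 3.040 11.333 64.093
final: 64.093 11.333

Arc 1: start y=12.130, vy=20.700 → t=4.742, apex=33.969, x_land=25.795, impact vy=-25.816
  bounce: vy ← 0.76·25.816 = 19.620
Arc 2: start y=0.000, vy=19.620 → t=4.000, apex=19.621, x_land=47.555, impact vy=-19.620
  bounce: vy ← 0.76·19.620 = 14.911
Arc 3: start y=0.000, vy=14.911 → t=3.040, apex=11.333, x_land=64.093, impact vy=-14.911
  bounce: vy ← 0.76·14.911 = 11.333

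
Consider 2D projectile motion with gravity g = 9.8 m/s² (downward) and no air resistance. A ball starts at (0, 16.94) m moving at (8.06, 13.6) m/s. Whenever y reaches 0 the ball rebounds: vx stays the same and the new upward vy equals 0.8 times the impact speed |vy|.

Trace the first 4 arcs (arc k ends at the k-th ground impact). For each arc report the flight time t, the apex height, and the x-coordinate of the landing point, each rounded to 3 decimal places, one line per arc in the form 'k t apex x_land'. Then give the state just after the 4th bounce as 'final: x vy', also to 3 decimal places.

1 3.708 26.377 29.886
2 3.712 16.881 59.806
3 2.970 10.804 83.742
4 2.376 6.915 102.891
final: 102.891 9.313

Arc 1: start y=16.940, vy=13.600 → t=3.708, apex=26.377, x_land=29.886, impact vy=-22.737
  bounce: vy ← 0.8·22.737 = 18.190
Arc 2: start y=0.000, vy=18.190 → t=3.712, apex=16.881, x_land=59.806, impact vy=-18.190
  bounce: vy ← 0.8·18.190 = 14.552
Arc 3: start y=0.000, vy=14.552 → t=2.970, apex=10.804, x_land=83.742, impact vy=-14.552
  bounce: vy ← 0.8·14.552 = 11.641
Arc 4: start y=0.000, vy=11.641 → t=2.376, apex=6.915, x_land=102.891, impact vy=-11.641
  bounce: vy ← 0.8·11.641 = 9.313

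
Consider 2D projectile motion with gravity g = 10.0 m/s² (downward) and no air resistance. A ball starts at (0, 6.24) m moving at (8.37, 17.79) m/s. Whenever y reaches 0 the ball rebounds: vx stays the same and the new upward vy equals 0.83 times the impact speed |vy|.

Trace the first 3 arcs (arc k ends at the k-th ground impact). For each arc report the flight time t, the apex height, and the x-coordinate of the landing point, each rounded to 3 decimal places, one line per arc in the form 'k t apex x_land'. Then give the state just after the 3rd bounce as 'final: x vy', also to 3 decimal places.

1 3.880 22.064 32.473
2 3.487 15.200 61.660
3 2.894 10.471 85.885
final: 85.885 12.011

Arc 1: start y=6.240, vy=17.790 → t=3.880, apex=22.064, x_land=32.473, impact vy=-21.007
  bounce: vy ← 0.83·21.007 = 17.436
Arc 2: start y=0.000, vy=17.436 → t=3.487, apex=15.200, x_land=61.660, impact vy=-17.436
  bounce: vy ← 0.83·17.436 = 14.472
Arc 3: start y=0.000, vy=14.472 → t=2.894, apex=10.471, x_land=85.885, impact vy=-14.472
  bounce: vy ← 0.83·14.472 = 12.011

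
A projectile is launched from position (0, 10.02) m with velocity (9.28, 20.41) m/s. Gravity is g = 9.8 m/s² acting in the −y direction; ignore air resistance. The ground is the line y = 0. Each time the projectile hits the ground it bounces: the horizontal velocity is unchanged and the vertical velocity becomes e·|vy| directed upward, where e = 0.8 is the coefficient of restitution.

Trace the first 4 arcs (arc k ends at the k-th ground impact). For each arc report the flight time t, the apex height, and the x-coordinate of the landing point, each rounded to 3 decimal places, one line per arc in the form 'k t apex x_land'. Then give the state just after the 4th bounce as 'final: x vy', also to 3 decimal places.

1 4.609 31.273 42.771
2 4.042 20.015 80.282
3 3.234 12.810 110.291
4 2.587 8.198 134.298
final: 134.298 10.141

Arc 1: start y=10.020, vy=20.410 → t=4.609, apex=31.273, x_land=42.771, impact vy=-24.758
  bounce: vy ← 0.8·24.758 = 19.806
Arc 2: start y=0.000, vy=19.806 → t=4.042, apex=20.015, x_land=80.282, impact vy=-19.806
  bounce: vy ← 0.8·19.806 = 15.845
Arc 3: start y=0.000, vy=15.845 → t=3.234, apex=12.810, x_land=110.291, impact vy=-15.845
  bounce: vy ← 0.8·15.845 = 12.676
Arc 4: start y=0.000, vy=12.676 → t=2.587, apex=8.198, x_land=134.298, impact vy=-12.676
  bounce: vy ← 0.8·12.676 = 10.141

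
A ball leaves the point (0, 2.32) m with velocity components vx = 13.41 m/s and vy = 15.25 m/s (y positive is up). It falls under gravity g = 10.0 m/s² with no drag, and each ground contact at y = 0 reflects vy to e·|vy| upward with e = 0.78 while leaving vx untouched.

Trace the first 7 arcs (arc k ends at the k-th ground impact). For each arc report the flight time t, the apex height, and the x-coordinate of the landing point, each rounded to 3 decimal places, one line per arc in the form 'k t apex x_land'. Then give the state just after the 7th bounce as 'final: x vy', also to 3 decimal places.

Arc 1: start y=2.320, vy=15.250 → t=3.195, apex=13.948, x_land=42.848, impact vy=-16.702
  bounce: vy ← 0.78·16.702 = 13.028
Arc 2: start y=0.000, vy=13.028 → t=2.606, apex=8.486, x_land=77.788, impact vy=-13.028
  bounce: vy ← 0.78·13.028 = 10.162
Arc 3: start y=0.000, vy=10.162 → t=2.032, apex=5.163, x_land=105.042, impact vy=-10.162
  bounce: vy ← 0.78·10.162 = 7.926
Arc 4: start y=0.000, vy=7.926 → t=1.585, apex=3.141, x_land=126.299, impact vy=-7.926
  bounce: vy ← 0.78·7.926 = 6.182
Arc 5: start y=0.000, vy=6.182 → t=1.236, apex=1.911, x_land=142.880, impact vy=-6.182
  bounce: vy ← 0.78·6.182 = 4.822
Arc 6: start y=0.000, vy=4.822 → t=0.964, apex=1.163, x_land=155.813, impact vy=-4.822
  bounce: vy ← 0.78·4.822 = 3.761
Arc 7: start y=0.000, vy=3.761 → t=0.752, apex=0.707, x_land=165.901, impact vy=-3.761
  bounce: vy ← 0.78·3.761 = 2.934

1 3.195 13.948 42.848
2 2.606 8.486 77.788
3 2.032 5.163 105.042
4 1.585 3.141 126.299
5 1.236 1.911 142.880
6 0.964 1.163 155.813
7 0.752 0.707 165.901
final: 165.901 2.934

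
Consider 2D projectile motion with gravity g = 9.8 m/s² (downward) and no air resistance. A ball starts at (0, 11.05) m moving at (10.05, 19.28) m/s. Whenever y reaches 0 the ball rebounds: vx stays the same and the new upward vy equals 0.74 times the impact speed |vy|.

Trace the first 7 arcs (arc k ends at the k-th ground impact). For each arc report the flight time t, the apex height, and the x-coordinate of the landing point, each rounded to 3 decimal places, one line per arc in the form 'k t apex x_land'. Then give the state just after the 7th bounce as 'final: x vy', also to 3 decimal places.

1 4.442 30.015 44.645
2 3.663 16.436 81.458
3 2.711 9.001 108.700
4 2.006 4.929 128.859
5 1.484 2.699 143.776
6 1.098 1.478 154.815
7 0.813 0.809 162.984
final: 162.984 2.947

Arc 1: start y=11.050, vy=19.280 → t=4.442, apex=30.015, x_land=44.645, impact vy=-24.255
  bounce: vy ← 0.74·24.255 = 17.949
Arc 2: start y=0.000, vy=17.949 → t=3.663, apex=16.436, x_land=81.458, impact vy=-17.949
  bounce: vy ← 0.74·17.949 = 13.282
Arc 3: start y=0.000, vy=13.282 → t=2.711, apex=9.001, x_land=108.700, impact vy=-13.282
  bounce: vy ← 0.74·13.282 = 9.829
Arc 4: start y=0.000, vy=9.829 → t=2.006, apex=4.929, x_land=128.859, impact vy=-9.829
  bounce: vy ← 0.74·9.829 = 7.273
Arc 5: start y=0.000, vy=7.273 → t=1.484, apex=2.699, x_land=143.776, impact vy=-7.273
  bounce: vy ← 0.74·7.273 = 5.382
Arc 6: start y=0.000, vy=5.382 → t=1.098, apex=1.478, x_land=154.815, impact vy=-5.382
  bounce: vy ← 0.74·5.382 = 3.983
Arc 7: start y=0.000, vy=3.983 → t=0.813, apex=0.809, x_land=162.984, impact vy=-3.983
  bounce: vy ← 0.74·3.983 = 2.947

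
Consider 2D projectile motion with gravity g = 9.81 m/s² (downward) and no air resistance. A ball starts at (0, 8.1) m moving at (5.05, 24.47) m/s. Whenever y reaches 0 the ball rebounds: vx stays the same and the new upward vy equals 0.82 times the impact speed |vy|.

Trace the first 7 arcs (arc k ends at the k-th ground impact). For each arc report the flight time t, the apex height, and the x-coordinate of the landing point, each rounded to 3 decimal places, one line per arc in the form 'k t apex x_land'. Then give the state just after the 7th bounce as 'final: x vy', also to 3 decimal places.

Arc 1: start y=8.100, vy=24.470 → t=5.300, apex=38.619, x_land=26.767, impact vy=-27.526
  bounce: vy ← 0.82·27.526 = 22.572
Arc 2: start y=0.000, vy=22.572 → t=4.602, apex=25.967, x_land=50.006, impact vy=-22.572
  bounce: vy ← 0.82·22.572 = 18.509
Arc 3: start y=0.000, vy=18.509 → t=3.773, apex=17.460, x_land=69.062, impact vy=-18.509
  bounce: vy ← 0.82·18.509 = 15.177
Arc 4: start y=0.000, vy=15.177 → t=3.094, apex=11.740, x_land=84.687, impact vy=-15.177
  bounce: vy ← 0.82·15.177 = 12.445
Arc 5: start y=0.000, vy=12.445 → t=2.537, apex=7.894, x_land=97.501, impact vy=-12.445
  bounce: vy ← 0.82·12.445 = 10.205
Arc 6: start y=0.000, vy=10.205 → t=2.081, apex=5.308, x_land=108.007, impact vy=-10.205
  bounce: vy ← 0.82·10.205 = 8.368
Arc 7: start y=0.000, vy=8.368 → t=1.706, apex=3.569, x_land=116.623, impact vy=-8.368
  bounce: vy ← 0.82·8.368 = 6.862

1 5.300 38.619 26.767
2 4.602 25.967 50.006
3 3.773 17.460 69.062
4 3.094 11.740 84.687
5 2.537 7.894 97.501
6 2.081 5.308 108.007
7 1.706 3.569 116.623
final: 116.623 6.862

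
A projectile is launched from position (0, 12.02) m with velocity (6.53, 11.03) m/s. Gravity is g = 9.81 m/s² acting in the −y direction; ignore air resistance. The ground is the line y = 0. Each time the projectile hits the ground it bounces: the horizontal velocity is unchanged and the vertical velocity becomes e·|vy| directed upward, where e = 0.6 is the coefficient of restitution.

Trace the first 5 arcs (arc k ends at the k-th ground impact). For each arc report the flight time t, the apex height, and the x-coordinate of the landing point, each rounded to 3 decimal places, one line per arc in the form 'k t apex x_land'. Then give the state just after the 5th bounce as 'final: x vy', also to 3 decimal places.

1 3.052 18.221 19.928
2 2.313 6.560 35.031
3 1.388 2.361 44.092
4 0.833 0.850 49.529
5 0.500 0.306 52.792
final: 52.792 1.470

Arc 1: start y=12.020, vy=11.030 → t=3.052, apex=18.221, x_land=19.928, impact vy=-18.907
  bounce: vy ← 0.6·18.907 = 11.344
Arc 2: start y=0.000, vy=11.344 → t=2.313, apex=6.560, x_land=35.031, impact vy=-11.344
  bounce: vy ← 0.6·11.344 = 6.807
Arc 3: start y=0.000, vy=6.807 → t=1.388, apex=2.361, x_land=44.092, impact vy=-6.807
  bounce: vy ← 0.6·6.807 = 4.084
Arc 4: start y=0.000, vy=4.084 → t=0.833, apex=0.850, x_land=49.529, impact vy=-4.084
  bounce: vy ← 0.6·4.084 = 2.450
Arc 5: start y=0.000, vy=2.450 → t=0.500, apex=0.306, x_land=52.792, impact vy=-2.450
  bounce: vy ← 0.6·2.450 = 1.470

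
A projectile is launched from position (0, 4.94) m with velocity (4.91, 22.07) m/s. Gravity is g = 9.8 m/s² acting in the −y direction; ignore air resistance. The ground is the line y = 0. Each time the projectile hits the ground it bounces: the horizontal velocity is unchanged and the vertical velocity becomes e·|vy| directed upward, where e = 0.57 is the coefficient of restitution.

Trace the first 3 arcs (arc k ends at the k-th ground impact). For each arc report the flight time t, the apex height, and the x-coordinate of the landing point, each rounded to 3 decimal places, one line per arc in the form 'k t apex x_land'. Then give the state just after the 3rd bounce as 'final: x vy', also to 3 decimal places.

1 4.718 29.791 23.164
2 2.811 9.679 36.966
3 1.602 3.145 44.833
final: 44.833 4.475

Arc 1: start y=4.940, vy=22.070 → t=4.718, apex=29.791, x_land=23.164, impact vy=-24.164
  bounce: vy ← 0.57·24.164 = 13.774
Arc 2: start y=0.000, vy=13.774 → t=2.811, apex=9.679, x_land=36.966, impact vy=-13.774
  bounce: vy ← 0.57·13.774 = 7.851
Arc 3: start y=0.000, vy=7.851 → t=1.602, apex=3.145, x_land=44.833, impact vy=-7.851
  bounce: vy ← 0.57·7.851 = 4.475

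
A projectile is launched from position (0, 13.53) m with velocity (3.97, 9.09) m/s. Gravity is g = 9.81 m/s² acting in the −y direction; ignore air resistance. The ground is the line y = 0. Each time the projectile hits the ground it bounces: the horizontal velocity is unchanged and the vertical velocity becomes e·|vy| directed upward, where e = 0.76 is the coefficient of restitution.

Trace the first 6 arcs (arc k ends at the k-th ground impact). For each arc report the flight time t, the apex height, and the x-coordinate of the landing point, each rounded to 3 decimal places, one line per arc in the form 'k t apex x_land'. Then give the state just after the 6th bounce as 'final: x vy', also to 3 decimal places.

1 2.828 17.741 11.229
2 2.891 10.247 22.705
3 2.197 5.919 31.428
4 1.670 3.419 38.056
5 1.269 1.975 43.094
6 0.964 1.141 46.923
final: 46.923 3.595

Arc 1: start y=13.530, vy=9.090 → t=2.828, apex=17.741, x_land=11.229, impact vy=-18.657
  bounce: vy ← 0.76·18.657 = 14.179
Arc 2: start y=0.000, vy=14.179 → t=2.891, apex=10.247, x_land=22.705, impact vy=-14.179
  bounce: vy ← 0.76·14.179 = 10.776
Arc 3: start y=0.000, vy=10.776 → t=2.197, apex=5.919, x_land=31.428, impact vy=-10.776
  bounce: vy ← 0.76·10.776 = 8.190
Arc 4: start y=0.000, vy=8.190 → t=1.670, apex=3.419, x_land=38.056, impact vy=-8.190
  bounce: vy ← 0.76·8.190 = 6.224
Arc 5: start y=0.000, vy=6.224 → t=1.269, apex=1.975, x_land=43.094, impact vy=-6.224
  bounce: vy ← 0.76·6.224 = 4.731
Arc 6: start y=0.000, vy=4.731 → t=0.964, apex=1.141, x_land=46.923, impact vy=-4.731
  bounce: vy ← 0.76·4.731 = 3.595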